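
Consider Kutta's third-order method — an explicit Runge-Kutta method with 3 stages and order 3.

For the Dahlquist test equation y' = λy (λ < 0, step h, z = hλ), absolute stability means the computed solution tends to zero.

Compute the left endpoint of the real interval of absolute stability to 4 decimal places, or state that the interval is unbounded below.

Set f=λy, z=hλ:
  order 3, 3-stage ⇒ R(z)=1+z+z^2/2+z^3/6
  (e.g. R(-0.69)=0.49330, |R|=0.49330)

Solve |R(x)|<1 on ℝ⁻.
x=-0.69: |R|=0.4933
|R(-1.96)|=0.2941 |R(-1.07)|=0.2983 |R(-0.86)|=0.4038
Bisect:
  x_lo=-3.2733 |R|=2.7615  x_hi=-0.1503 |R|=0.8604
  mid=-1.71181 |R|=0.08268 →hi
  mid=-2.49258 |R|=0.96715 →hi
  mid=-2.88296 |R|=1.72084 →lo
  mid=-2.68777 |R|=1.31185 →lo
  mid=-2.59018 |R|=1.13193 →lo
  mid=-2.54138 |R|=1.04770 →lo
  mid=-2.51698 |R|=1.00698 →lo
  mid=-2.50478 |R|=0.98695 →hi
  mid=-2.51088 |R|=0.99694 →hi
  mid=-2.51393 |R|=1.00195 →lo
  ...
  [-2.51279,-2.51260] ⇒ x*=-2.5127
Interval (-2.5127, 0).

left endpoint -2.5127.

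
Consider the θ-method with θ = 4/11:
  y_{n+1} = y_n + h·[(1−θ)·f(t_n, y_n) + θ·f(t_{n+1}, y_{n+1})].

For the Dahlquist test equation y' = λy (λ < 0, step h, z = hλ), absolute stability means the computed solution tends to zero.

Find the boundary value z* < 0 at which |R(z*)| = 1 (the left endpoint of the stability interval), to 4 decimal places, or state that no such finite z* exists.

On y'=λy, z=hλ:
  y_{n+1} = y_n + z·[7/11·y_n + 4/11·y_{n+1}] ⇒ (1 − 4/11z)y_{n+1} = (1 + 7/11z)y_n
  ⇒ R(z) = (1 + 7/11z)/(1 − 4/11z).

Boundary: |R(x)|=1, x<0.
x=-1.66: |R|=0.0351
R=−1: 1+7/11x = −1+4/11x ⇒ -3/11x=2 ⇒ x=2/(-3/11)=-7.3333
Confirm numerically:
  x=-4.836: |R|=0.75310 <1
  x=-4.376: |R|=0.68875 <1
  x=-3.179: |R|=0.47449 <1
  x=-7.867: |R|=1.03770 >1
  x=-7.676: |R|=1.02465 >1
Interval (-7.3333, 0).

z* = -7.3333.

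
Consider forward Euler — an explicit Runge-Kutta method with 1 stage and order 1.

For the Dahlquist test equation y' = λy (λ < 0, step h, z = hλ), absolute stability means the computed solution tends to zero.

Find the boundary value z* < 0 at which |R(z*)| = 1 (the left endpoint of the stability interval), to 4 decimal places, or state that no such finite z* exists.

left endpoint -2.0000.

With y'=λy (z=hλ):
  order 1, 1-stage ⇒ R(z)=1+z
  (e.g. R(-1.27)=-0.27000, |R|=0.27000)

Need |R(x)|<1, x<0.
x=-1.27: |R|=0.2700
|R(-2.34)|=1.3400 |R(-1.13)|=0.1300 |R(-0.94)|=0.0600
Bisect:
  x_lo=-2.5467 |R|=1.5467  x_hi=-0.2686 |R|=0.7314
  mid=-1.40765 |R|=0.40765 →hi
  mid=-1.97718 |R|=0.97718 →hi
  mid=-2.26194 |R|=1.26194 →lo
  mid=-2.11956 |R|=1.11956 →lo
  mid=-2.04837 |R|=1.04837 →lo
  mid=-2.01277 |R|=1.01277 →lo
  mid=-1.99498 |R|=0.99498 →hi
  mid=-2.00388 |R|=1.00388 →lo
  mid=-1.99943 |R|=0.99943 →hi
  mid=-2.00165 |R|=1.00165 →lo
  ...
  [-2.00012,-1.99998] ⇒ x*=-2.0000
Interval (-2.0000, 0).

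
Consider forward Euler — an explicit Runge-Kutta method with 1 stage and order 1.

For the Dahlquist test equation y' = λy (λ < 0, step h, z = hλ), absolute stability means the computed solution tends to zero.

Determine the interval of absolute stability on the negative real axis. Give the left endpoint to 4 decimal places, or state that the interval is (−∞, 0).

Set f=λy, z=hλ:
  order 1, 1-stage ⇒ R(z)=1+z
  (e.g. R(-1.13)=-0.13000, |R|=0.13000)

Need |R(x)|<1, x<0.
x=-1.13: |R|=0.1300
|R(-1.44)|=0.4400 |R(-0.91)|=0.0900 |R(-0.74)|=0.2600
Bisect:
  x_lo=-2.6658 |R|=1.6658  x_hi=-0.1296 |R|=0.8704
  mid=-1.39768 |R|=0.39768 →hi
  mid=-2.03172 |R|=1.03172 →lo
  mid=-1.71470 |R|=0.71470 →hi
  mid=-1.87321 |R|=0.87321 →hi
  mid=-1.95247 |R|=0.95247 →hi
  mid=-1.99209 |R|=0.99209 →hi
  mid=-2.01191 |R|=1.01191 →lo
  mid=-2.00200 |R|=1.00200 →lo
  mid=-1.99705 |R|=0.99705 →hi
  ...
  [-2.00014,-1.99999] ⇒ x*=-2.0000
So |R|<1 on (-2.0000, 0).

(-2.0000, 0).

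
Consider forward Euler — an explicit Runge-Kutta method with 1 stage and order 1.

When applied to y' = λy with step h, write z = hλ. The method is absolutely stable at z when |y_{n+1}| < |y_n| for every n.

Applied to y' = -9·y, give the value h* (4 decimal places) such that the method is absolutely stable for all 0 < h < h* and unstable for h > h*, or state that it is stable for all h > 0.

(-2.0000,0); λ=-9 ⇒ h* = 0.2222.

With y'=λy (z=hλ):
  order 1, 1-stage ⇒ R(z)=1+z
  (e.g. R(-1.1)=-0.10000, |R|=0.10000)

Find x<0 with |R(x)|<1.
x=-1.1: |R|=0.1000
|R(-1.15)|=0.1500 |R(-0.86)|=0.1400 |R(-0.71)|=0.2900
Bisect:
  x_lo=-2.8406 |R|=1.8406  x_hi=-0.3744 |R|=0.6256
  mid=-1.60749 |R|=0.60749 →hi
  mid=-2.22404 |R|=1.22404 →lo
  mid=-1.91577 |R|=0.91577 →hi
  mid=-2.06990 |R|=1.06990 →lo
  mid=-1.99284 |R|=0.99284 →hi
  mid=-2.03137 |R|=1.03137 →lo
  mid=-2.01210 |R|=1.01210 →lo
  mid=-2.00247 |R|=1.00247 →lo
  ...
  [-2.00006,-1.99991] ⇒ x*=-2.0000
Stable set (-2.0000, 0).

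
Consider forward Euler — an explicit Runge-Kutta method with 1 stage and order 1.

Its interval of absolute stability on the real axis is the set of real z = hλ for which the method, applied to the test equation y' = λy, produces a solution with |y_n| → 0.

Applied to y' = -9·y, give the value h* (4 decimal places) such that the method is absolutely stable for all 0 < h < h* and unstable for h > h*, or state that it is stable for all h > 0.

With y'=λy (z=hλ):
  order 1, 1-stage ⇒ R(z)=1+z
  (e.g. R(-0.68)=0.32000, |R|=0.32000)

Find x<0 with |R(x)|<1.
x=-0.68: |R|=0.3200
|R(-2.39)|=1.3900 |R(-2.38)|=1.3800 |R(-2.01)|=1.0100
Bisect:
  x_lo=-2.6517 |R|=1.6517  x_hi=-0.1681 |R|=0.8319
  mid=-1.40991 |R|=0.40991 →hi
  mid=-2.03080 |R|=1.03080 →lo
  mid=-1.72036 |R|=0.72036 →hi
  mid=-1.87558 |R|=0.87558 →hi
  mid=-1.95319 |R|=0.95319 →hi
  mid=-1.99200 |R|=0.99200 →hi
  mid=-2.01140 |R|=1.01140 →lo
  ...
  [-2.00003,-1.99988] ⇒ x*=-2.0000
Interval (-2.0000, 0).

(-2.0000,0); λ=-9 ⇒ h* = 0.2222.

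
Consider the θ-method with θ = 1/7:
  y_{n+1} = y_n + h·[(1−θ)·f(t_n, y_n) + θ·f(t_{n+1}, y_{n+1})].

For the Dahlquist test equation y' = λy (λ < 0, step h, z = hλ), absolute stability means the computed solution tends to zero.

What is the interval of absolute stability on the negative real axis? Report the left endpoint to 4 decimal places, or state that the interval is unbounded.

On y'=λy, z=hλ:
  y_{n+1} = y_n + z·[6/7·y_n + 1/7·y_{n+1}] ⇒ (1 − 1/7z)y_{n+1} = (1 + 6/7z)y_n
  ⇒ R(z) = (1 + 6/7z)/(1 − 1/7z).

Solve |R(x)|<1 on ℝ⁻.
x=-1.34: |R|=0.1247
R=−1: 1+6/7x = −1+1/7x ⇒ -5/7x=2 ⇒ x=2/(-5/7)=-2.8000
Confirm numerically:
  x=-2.188: |R|=0.66696 <1
  x=-1.280: |R|=0.08213 <1
  x=-1.268: |R|=0.07354 <1
  x=-1.265: |R|=0.07139 <1
  x=-3.251: |R|=1.21998 >1
  x=-3.234: |R|=1.21204 >1
  x=-2.999: |R|=1.09951 >1
Stable set (-2.8000, 0).

z∈(-2.8000,0).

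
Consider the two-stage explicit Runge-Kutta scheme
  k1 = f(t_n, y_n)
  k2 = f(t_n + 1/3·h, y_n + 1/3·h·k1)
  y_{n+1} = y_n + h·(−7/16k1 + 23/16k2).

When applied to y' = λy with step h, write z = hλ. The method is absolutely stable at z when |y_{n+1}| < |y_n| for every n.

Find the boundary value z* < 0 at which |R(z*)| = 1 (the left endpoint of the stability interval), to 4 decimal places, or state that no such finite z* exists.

Test eqn y'=λy, z=hλ:
  k1=λy_n ⇒ h·k1=z·y_n;  k2=λ(1+1/3z)y_n ⇒ h·k2=z(1+1/3z)y_n
  y_{n+1}/y_n = 1 − 7/16z + 23/16z(1+1/3z) = 1 + z + 23/48z²
  ⇒ R(z) = 1 + z + 23/48z².

Need |R(x)|<1, x<0.
x=-1.62: |R|=0.6375
R=1: x+23/48x²=0 ⇒ x=−48/23=-2.0870; min R=1−1/(4·23/48)=0.4783>−1
Confirm numerically:
  x=-1.156: |R|=0.48433 <1
  x=-0.980: |R|=0.48019 <1
  x=-0.936: |R|=0.48380 <1
  x=-0.910: |R|=0.48680 <1
  x=-2.682: |R|=1.76471 >1
  x=-2.599: |R|=1.63768 >1
So |R|<1 on (-2.0870, 0).

z* = -2.0870.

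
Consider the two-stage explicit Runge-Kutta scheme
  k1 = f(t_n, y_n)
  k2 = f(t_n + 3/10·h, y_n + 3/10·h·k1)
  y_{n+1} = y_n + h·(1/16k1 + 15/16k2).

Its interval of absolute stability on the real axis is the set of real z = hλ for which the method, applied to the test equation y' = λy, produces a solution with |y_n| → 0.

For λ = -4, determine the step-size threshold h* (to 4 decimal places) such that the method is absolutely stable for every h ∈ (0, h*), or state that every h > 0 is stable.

(-3.5556,0); λ=-4 ⇒ h* = (32/9)/4 = 0.8889.

On y'=λy, z=hλ:
  k1=λy_n ⇒ h·k1=z·y_n;  k2=λ(1+3/10z)y_n ⇒ h·k2=z(1+3/10z)y_n
  y_{n+1}/y_n = 1 + 1/16z + 15/16z(1+3/10z) = 1 + z + 9/32z²
  so R(z) = 1 + z + 9/32z².

Solve |R(x)|<1 on ℝ⁻.
x=-0.31: |R|=0.7170
R=1: x+9/32x²=0 ⇒ x=−32/9=-3.5556; min R=1−1/(4·9/32)=0.1111>−1
Confirm numerically:
  x=-2.682: |R|=0.34107 <1
  x=-2.503: |R|=0.25903 <1
  x=-2.038: |R|=0.13016 <1
  x=-4.068: |R|=1.58630 >1
  x=-4.049: |R|=1.56193 >1
Stable set (-3.5556, 0).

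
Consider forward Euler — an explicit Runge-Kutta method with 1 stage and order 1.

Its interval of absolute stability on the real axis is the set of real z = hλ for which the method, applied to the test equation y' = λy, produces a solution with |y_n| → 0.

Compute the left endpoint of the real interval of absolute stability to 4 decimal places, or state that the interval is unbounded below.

Test eqn y'=λy, z=hλ:
  order 1, 1-stage ⇒ R(z)=1+z
  (e.g. R(-1.28)=-0.28000, |R|=0.28000)

Find x<0 with |R(x)|<1.
x=-1.28: |R|=0.2800
|R(-2.35)|=1.3500 |R(-2.26)|=1.2600 |R(-1.21)|=0.2100
Bisect:
  x_lo=-2.4127 |R|=1.4127  x_hi=-0.1386 |R|=0.8614
  mid=-1.27564 |R|=0.27564 →hi
  mid=-1.84415 |R|=0.84415 →hi
  mid=-2.12840 |R|=1.12840 →lo
  mid=-1.98628 |R|=0.98628 →hi
  mid=-2.05734 |R|=1.05734 →lo
  mid=-2.02181 |R|=1.02181 →lo
  mid=-2.00404 |R|=1.00404 →lo
  mid=-1.99516 |R|=0.99516 →hi
  ...
  [-2.00002,-1.99988] ⇒ x*=-2.0000
Interval (-2.0000, 0).

z* = -2.0000.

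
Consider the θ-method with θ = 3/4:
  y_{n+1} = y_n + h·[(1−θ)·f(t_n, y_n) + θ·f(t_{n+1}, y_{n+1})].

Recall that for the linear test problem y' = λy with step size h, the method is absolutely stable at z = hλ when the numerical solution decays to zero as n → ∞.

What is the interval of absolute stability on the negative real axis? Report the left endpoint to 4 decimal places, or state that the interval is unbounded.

interval (−∞, 0).

With y'=λy (z=hλ):
  y_{n+1} = y_n + z·[1/4·y_n + 3/4·y_{n+1}] ⇒ (1 − 3/4z)y_{n+1} = (1 + 1/4z)y_n
  so R(z) = (1 + 1/4z)/(1 − 3/4z).

Need |R(x)|<1, x<0.
x=-0.96: |R|=0.4419
x=-2: |R|=0.2000
x=-10: |R|=0.1765
x=-100: |R|=0.3158
θ=3/4≥1/2 ⇒ |1+1/4x|<|1−3/4x| ∀x<0 ⇒ interval (−∞,0).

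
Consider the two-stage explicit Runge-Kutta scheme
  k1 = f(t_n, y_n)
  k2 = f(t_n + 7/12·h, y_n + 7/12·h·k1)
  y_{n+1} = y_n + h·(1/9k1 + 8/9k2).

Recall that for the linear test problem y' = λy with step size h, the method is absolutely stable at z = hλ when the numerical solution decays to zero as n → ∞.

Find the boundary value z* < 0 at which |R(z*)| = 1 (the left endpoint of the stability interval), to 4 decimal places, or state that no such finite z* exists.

Set f=λy, z=hλ:
  k1=λy_n ⇒ h·k1=z·y_n;  k2=λ(1+7/12z)y_n ⇒ h·k2=z(1+7/12z)y_n
  y_{n+1}/y_n = 1 + 1/9z + 8/9z(1+7/12z) = 1 + z + 14/27z²
  so R(z) = 1 + z + 14/27z².

Solve |R(x)|<1 on ℝ⁻.
x=-0.38: |R|=0.6949
R=1: x+14/27x²=0 ⇒ x=−27/14=-1.9286; min R=1−1/(4·14/27)=0.5179>−1
Confirm numerically:
  x=-1.868: |R|=0.94133 <1
  x=-1.413: |R|=0.62226 <1
  x=-1.386: |R|=0.61007 <1
  x=-1.121: |R|=0.53059 <1
  x=-2.459: |R|=1.67632 >1
  x=-2.210: |R|=1.32250 >1
Interval (-1.9286, 0).

z* = -1.9286.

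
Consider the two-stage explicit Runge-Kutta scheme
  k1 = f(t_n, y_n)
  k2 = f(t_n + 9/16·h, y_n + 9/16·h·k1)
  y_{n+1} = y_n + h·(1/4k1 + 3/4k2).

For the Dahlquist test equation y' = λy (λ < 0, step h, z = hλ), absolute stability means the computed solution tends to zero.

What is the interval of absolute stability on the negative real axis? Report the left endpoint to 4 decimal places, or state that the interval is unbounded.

Test eqn y'=λy, z=hλ:
  k1=λy_n ⇒ h·k1=z·y_n;  k2=λ(1+9/16z)y_n ⇒ h·k2=z(1+9/16z)y_n
  y_{n+1}/y_n = 1 + 1/4z + 3/4z(1+9/16z) = 1 + z + 27/64z²
  ⇒ R(z) = 1 + z + 27/64z².

Solve |R(x)|<1 on ℝ⁻.
x=-1.71: |R|=0.5236
R=1: x+27/64x²=0 ⇒ x=−64/27=-2.3704; min R=1−1/(4·27/64)=0.4074>−1
Confirm numerically:
  x=-1.699: |R|=0.51878 <1
  x=-1.643: |R|=0.49583 <1
  x=-1.319: |R|=0.41496 <1
  x=-1.152: |R|=0.40787 <1
  x=-2.965: |R|=1.74380 >1
  x=-2.709: |R|=1.38701 >1
  x=-2.427: |R|=1.05798 >1
So |R|<1 on (-2.3704, 0).

z∈(-2.3704,0).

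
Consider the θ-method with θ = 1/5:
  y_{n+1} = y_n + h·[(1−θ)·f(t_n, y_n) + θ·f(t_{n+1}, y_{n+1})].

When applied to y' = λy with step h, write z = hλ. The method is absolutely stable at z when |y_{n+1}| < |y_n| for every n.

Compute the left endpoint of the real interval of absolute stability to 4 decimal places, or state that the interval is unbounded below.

With y'=λy (z=hλ):
  y_{n+1} = y_n + z·[4/5·y_n + 1/5·y_{n+1}] ⇒ (1 − 1/5z)y_{n+1} = (1 + 4/5z)y_n
  R(z) = (1 + 4/5z)/(1 − 1/5z).

Boundary: |R(x)|=1, x<0.
x=-0.61: |R|=0.4563
R=−1: 1+4/5x = −1+1/5x ⇒ -3/5x=2 ⇒ x=2/(-3/5)=-3.3333
Confirm numerically:
  x=-3.308: |R|=0.99085 <1
  x=-2.328: |R|=0.58843 <1
  x=-2.141: |R|=0.49909 <1
  x=-3.830: |R|=1.16874 >1
  x=-3.473: |R|=1.04945 >1
Interval (-3.3333, 0).

left endpoint -3.3333.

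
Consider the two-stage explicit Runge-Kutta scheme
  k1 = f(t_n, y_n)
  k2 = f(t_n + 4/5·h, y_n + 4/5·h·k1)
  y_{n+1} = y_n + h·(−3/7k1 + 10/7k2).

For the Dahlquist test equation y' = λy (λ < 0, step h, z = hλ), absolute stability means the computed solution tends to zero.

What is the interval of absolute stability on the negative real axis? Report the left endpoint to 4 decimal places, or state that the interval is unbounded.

(-0.8750, 0).

On y'=λy, z=hλ:
  k1=λy_n ⇒ h·k1=z·y_n;  k2=λ(1+4/5z)y_n ⇒ h·k2=z(1+4/5z)y_n
  y_{n+1}/y_n = 1 − 3/7z + 10/7z(1+4/5z) = 1 + z + 8/7z²
  Hence R(z) = 1 + z + 8/7z².

Solve |R(x)|<1 on ℝ⁻.
x=-1.36: |R|=1.7538
R=1: x+8/7x²=0 ⇒ x=−7/8=-0.8750; min R=1−1/(4·8/7)=0.7812>−1
Confirm numerically:
  x=-0.842: |R|=0.96824 <1
  x=-0.616: |R|=0.81766 <1
  x=-0.478: |R|=0.78312 <1
  x=-1.466: |R|=1.99018 >1
  x=-1.399: |R|=1.83780 >1
  x=-1.020: |R|=1.16903 >1
Interval (-0.8750, 0).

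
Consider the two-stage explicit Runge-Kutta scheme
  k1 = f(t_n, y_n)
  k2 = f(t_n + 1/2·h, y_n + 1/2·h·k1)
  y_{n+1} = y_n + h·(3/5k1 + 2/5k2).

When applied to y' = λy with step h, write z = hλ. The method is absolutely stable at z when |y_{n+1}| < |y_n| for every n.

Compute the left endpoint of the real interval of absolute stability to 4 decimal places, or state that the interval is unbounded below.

z* = -5.0000.

With y'=λy (z=hλ):
  k1=λy_n ⇒ h·k1=z·y_n;  k2=λ(1+1/2z)y_n ⇒ h·k2=z(1+1/2z)y_n
  y_{n+1}/y_n = 1 + 3/5z + 2/5z(1+1/2z) = 1 + z + 1/5z²
  ⇒ R(z) = 1 + z + 1/5z².

Boundary: |R(x)|=1, x<0.
x=-1.27: |R|=0.0526
R=1: x+1/5x²=0 ⇒ x=−5=-5.0000; min R=1−1/(4·1/5)=-0.2500>−1
Confirm numerically:
  x=-4.716: |R|=0.73213 <1
  x=-3.942: |R|=0.16587 <1
  x=-3.582: |R|=0.01586 <1
  x=-3.562: |R|=0.02443 <1
  x=-5.247: |R|=1.25920 >1
  x=-5.082: |R|=1.08334 >1
Interval (-5.0000, 0).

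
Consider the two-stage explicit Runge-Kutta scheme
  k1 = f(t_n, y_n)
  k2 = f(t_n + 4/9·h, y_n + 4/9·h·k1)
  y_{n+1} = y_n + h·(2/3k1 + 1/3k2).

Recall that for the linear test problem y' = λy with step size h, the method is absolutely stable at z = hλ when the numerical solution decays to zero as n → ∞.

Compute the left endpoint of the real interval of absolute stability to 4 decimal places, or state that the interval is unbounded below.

Test eqn y'=λy, z=hλ:
  k1=λy_n ⇒ h·k1=z·y_n;  k2=λ(1+4/9z)y_n ⇒ h·k2=z(1+4/9z)y_n
  y_{n+1}/y_n = 1 + 2/3z + 1/3z(1+4/9z) = 1 + z + 4/27z²
  Hence R(z) = 1 + z + 4/27z².

Solve |R(x)|<1 on ℝ⁻.
x=-1.38: |R|=0.0979
R=1: x+4/27x²=0 ⇒ x=−27/4=-6.7500; min R=1−1/(4·4/27)=-0.6875>−1
Confirm numerically:
  x=-6.495: |R|=0.75463 <1
  x=-5.554: |R|=0.01591 <1
  x=-4.465: |R|=0.51149 <1
  x=-3.409: |R|=0.68733 <1
  x=-7.205: |R|=1.48567 >1
  x=-7.204: |R|=1.48454 >1
  x=-6.831: |R|=1.08197 >1
So |R|<1 on (-6.7500, 0).

z* = -6.7500.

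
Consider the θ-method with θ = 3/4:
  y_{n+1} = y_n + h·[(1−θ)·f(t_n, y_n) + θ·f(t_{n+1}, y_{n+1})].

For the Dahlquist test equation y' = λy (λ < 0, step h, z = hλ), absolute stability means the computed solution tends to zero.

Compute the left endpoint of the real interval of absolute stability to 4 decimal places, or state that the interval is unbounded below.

On y'=λy, z=hλ:
  y_{n+1} = y_n + z·[1/4·y_n + 3/4·y_{n+1}] ⇒ (1 − 3/4z)y_{n+1} = (1 + 1/4z)y_n
  R(z) = (1 + 1/4z)/(1 − 3/4z).

Solve |R(x)|<1 on ℝ⁻.
x=-1.64: |R|=0.2646
x=-2: |R|=0.2000
x=-10: |R|=0.1765
x=-100: |R|=0.3158
θ=3/4≥1/2 ⇒ |1+1/4x|<|1−3/4x| ∀x<0 ⇒ unbounded interval.

(−∞, 0) — no finite endpoint.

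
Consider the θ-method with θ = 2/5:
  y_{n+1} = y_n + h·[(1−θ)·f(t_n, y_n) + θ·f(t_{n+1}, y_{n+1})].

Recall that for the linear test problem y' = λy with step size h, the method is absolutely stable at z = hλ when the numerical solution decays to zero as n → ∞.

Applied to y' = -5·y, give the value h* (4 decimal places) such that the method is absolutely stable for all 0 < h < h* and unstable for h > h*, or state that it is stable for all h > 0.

Set f=λy, z=hλ:
  y_{n+1} = y_n + z·[3/5·y_n + 2/5·y_{n+1}] ⇒ (1 − 2/5z)y_{n+1} = (1 + 3/5z)y_n
  R(z) = (1 + 3/5z)/(1 − 2/5z).

Need |R(x)|<1, x<0.
x=-0.89: |R|=0.3437
R=−1: 1+3/5x = −1+2/5x ⇒ -1/5x=2 ⇒ x=2/(-1/5)=-10.0000
Confirm numerically:
  x=-9.179: |R|=0.96485 <1
  x=-7.327: |R|=0.86400 <1
  x=-5.597: |R|=0.72811 <1
  x=-4.189: |R|=0.56563 <1
  x=-10.311: |R|=1.01214 >1
  x=-10.057: |R|=1.00227 >1
So |R|<1 on (-10.0000, 0).

(-10.0000,0); λ=-5 ⇒ h* = (10)/5 = 2.0000.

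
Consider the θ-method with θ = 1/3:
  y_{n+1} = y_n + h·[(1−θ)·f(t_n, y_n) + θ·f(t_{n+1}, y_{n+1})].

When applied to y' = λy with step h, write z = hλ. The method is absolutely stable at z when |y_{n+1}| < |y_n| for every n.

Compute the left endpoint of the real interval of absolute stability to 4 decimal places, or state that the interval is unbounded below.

left endpoint -6.0000.

On y'=λy, z=hλ:
  y_{n+1} = y_n + z·[2/3·y_n + 1/3·y_{n+1}] ⇒ (1 − 1/3z)y_{n+1} = (1 + 2/3z)y_n
  Hence R(z) = (1 + 2/3z)/(1 − 1/3z).

Need |R(x)|<1, x<0.
x=-0.59: |R|=0.5070
R=−1: 1+2/3x = −1+1/3x ⇒ -1/3x=2 ⇒ x=2/(-1/3)=-6.0000
Confirm numerically:
  x=-4.853: |R|=0.85394 <1
  x=-3.232: |R|=0.55584 <1
  x=-2.874: |R|=0.46782 <1
  x=-6.380: |R|=1.04051 >1
  x=-6.236: |R|=1.02555 >1
  x=-6.143: |R|=1.01564 >1
So |R|<1 on (-6.0000, 0).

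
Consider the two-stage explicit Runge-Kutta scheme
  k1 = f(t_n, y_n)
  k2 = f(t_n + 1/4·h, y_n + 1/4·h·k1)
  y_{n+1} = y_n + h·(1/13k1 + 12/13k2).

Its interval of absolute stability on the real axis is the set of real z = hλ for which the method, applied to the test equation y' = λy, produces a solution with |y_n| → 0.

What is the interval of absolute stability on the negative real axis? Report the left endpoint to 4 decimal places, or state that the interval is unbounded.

(-4.3333, 0).

Set f=λy, z=hλ:
  k1=λy_n ⇒ h·k1=z·y_n;  k2=λ(1+1/4z)y_n ⇒ h·k2=z(1+1/4z)y_n
  y_{n+1}/y_n = 1 + 1/13z + 12/13z(1+1/4z) = 1 + z + 3/13z²
  Hence R(z) = 1 + z + 3/13z².

Find x<0 with |R(x)|<1.
x=-1.52: |R|=0.0132
R=1: x+3/13x²=0 ⇒ x=−13/3=-4.3333; min R=1−1/(4·3/13)=-0.0833>−1
Confirm numerically:
  x=-4.123: |R|=0.79988 <1
  x=-3.788: |R|=0.52329 <1
  x=-3.528: |R|=0.34433 <1
  x=-2.401: |R|=0.07066 <1
  x=-4.772: |R|=1.48307 >1
  x=-4.543: |R|=1.21981 >1
  x=-4.536: |R|=1.21215 >1
Stable set (-4.3333, 0).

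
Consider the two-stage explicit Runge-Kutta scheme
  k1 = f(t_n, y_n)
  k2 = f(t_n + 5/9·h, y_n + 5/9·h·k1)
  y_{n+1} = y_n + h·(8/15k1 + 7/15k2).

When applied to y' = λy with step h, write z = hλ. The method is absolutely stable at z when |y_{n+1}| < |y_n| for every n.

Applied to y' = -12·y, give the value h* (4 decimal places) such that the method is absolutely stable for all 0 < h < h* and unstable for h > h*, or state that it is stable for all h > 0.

With y'=λy (z=hλ):
  k1=λy_n ⇒ h·k1=z·y_n;  k2=λ(1+5/9z)y_n ⇒ h·k2=z(1+5/9z)y_n
  y_{n+1}/y_n = 1 + 8/15z + 7/15z(1+5/9z) = 1 + z + 7/27z²
  Hence R(z) = 1 + z + 7/27z².

Solve |R(x)|<1 on ℝ⁻.
x=-0.72: |R|=0.4144
R=1: x+7/27x²=0 ⇒ x=−27/7=-3.8571; min R=1−1/(4·7/27)=0.0357>−1
Confirm numerically:
  x=-2.700: |R|=0.19000 <1
  x=-2.302: |R|=0.07187 <1
  x=-1.908: |R|=0.03582 <1
  x=-1.690: |R|=0.05047 <1
  x=-4.440: |R|=1.67093 >1
  x=-4.333: |R|=1.53456 >1
  x=-3.905: |R|=1.04845 >1
So |R|<1 on (-3.8571, 0).

(-3.8571,0); λ=-12 ⇒ h* = (27/7)/12 = 0.3214.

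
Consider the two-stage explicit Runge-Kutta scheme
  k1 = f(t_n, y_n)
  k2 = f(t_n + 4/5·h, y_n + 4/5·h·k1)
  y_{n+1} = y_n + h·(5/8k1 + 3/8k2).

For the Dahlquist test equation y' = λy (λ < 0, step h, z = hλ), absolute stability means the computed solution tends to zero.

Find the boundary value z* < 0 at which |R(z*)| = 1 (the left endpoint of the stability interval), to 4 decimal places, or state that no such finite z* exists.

With y'=λy (z=hλ):
  k1=λy_n ⇒ h·k1=z·y_n;  k2=λ(1+4/5z)y_n ⇒ h·k2=z(1+4/5z)y_n
  y_{n+1}/y_n = 1 + 5/8z + 3/8z(1+4/5z) = 1 + z + 3/10z²
  Hence R(z) = 1 + z + 3/10z².

Find x<0 with |R(x)|<1.
x=-1.27: |R|=0.2139
R=1: x+3/10x²=0 ⇒ x=−10/3=-3.3333; min R=1−1/(4·3/10)=0.1667>−1
Confirm numerically:
  x=-2.862: |R|=0.59531 <1
  x=-2.222: |R|=0.25919 <1
  x=-2.218: |R|=0.25786 <1
  x=-1.593: |R|=0.16829 <1
  x=-3.624: |R|=1.31601 >1
  x=-3.549: |R|=1.22962 >1
Interval (-3.3333, 0).

z* = -3.3333.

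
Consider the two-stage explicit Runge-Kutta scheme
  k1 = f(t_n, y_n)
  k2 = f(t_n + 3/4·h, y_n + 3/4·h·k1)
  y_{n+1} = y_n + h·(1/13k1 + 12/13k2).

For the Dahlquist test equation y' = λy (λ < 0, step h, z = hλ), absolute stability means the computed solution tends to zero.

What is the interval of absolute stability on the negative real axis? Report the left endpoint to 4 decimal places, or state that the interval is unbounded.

z∈(-1.4444,0).

Set f=λy, z=hλ:
  k1=λy_n ⇒ h·k1=z·y_n;  k2=λ(1+3/4z)y_n ⇒ h·k2=z(1+3/4z)y_n
  y_{n+1}/y_n = 1 + 1/13z + 12/13z(1+3/4z) = 1 + z + 9/13z²
  ⇒ R(z) = 1 + z + 9/13z².

Need |R(x)|<1, x<0.
x=-1.57: |R|=1.1365
R=1: x+9/13x²=0 ⇒ x=−13/9=-1.4444; min R=1−1/(4·9/13)=0.6389>−1
Confirm numerically:
  x=-1.128: |R|=0.75288 <1
  x=-0.835: |R|=0.64769 <1
  x=-0.645: |R|=0.64302 <1
  x=-0.598: |R|=0.64957 <1
  x=-1.871: |R|=1.55252 >1
  x=-1.804: |R|=1.44906 >1
  x=-1.785: |R|=1.42085 >1
Stable set (-1.4444, 0).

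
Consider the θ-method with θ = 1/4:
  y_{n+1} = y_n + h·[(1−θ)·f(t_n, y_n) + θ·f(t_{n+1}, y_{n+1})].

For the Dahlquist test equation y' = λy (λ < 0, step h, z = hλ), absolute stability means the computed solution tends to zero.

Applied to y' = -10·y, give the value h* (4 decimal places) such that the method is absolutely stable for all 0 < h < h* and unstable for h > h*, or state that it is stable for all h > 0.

(-4.0000,0); λ=-10 ⇒ h* = (4)/10 = 0.4000.

On y'=λy, z=hλ:
  y_{n+1} = y_n + z·[3/4·y_n + 1/4·y_{n+1}] ⇒ (1 − 1/4z)y_{n+1} = (1 + 3/4z)y_n
  ⇒ R(z) = (1 + 3/4z)/(1 − 1/4z).

Find x<0 with |R(x)|<1.
x=-0.49: |R|=0.5635
R=−1: 1+3/4x = −1+1/4x ⇒ -1/2x=2 ⇒ x=2/(-1/2)=-4.0000
Confirm numerically:
  x=-3.817: |R|=0.95318 <1
  x=-3.681: |R|=0.91694 <1
  x=-2.624: |R|=0.58454 <1
  x=-4.251: |R|=1.06084 >1
  x=-4.066: |R|=1.01636 >1
Stable set (-4.0000, 0).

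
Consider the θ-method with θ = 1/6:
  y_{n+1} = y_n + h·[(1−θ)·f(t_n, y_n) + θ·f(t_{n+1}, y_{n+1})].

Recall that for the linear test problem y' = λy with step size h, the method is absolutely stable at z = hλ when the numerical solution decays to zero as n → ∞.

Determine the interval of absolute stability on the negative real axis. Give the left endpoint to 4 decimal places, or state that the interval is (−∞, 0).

(-3.0000, 0).

With y'=λy (z=hλ):
  y_{n+1} = y_n + z·[5/6·y_n + 1/6·y_{n+1}] ⇒ (1 − 1/6z)y_{n+1} = (1 + 5/6z)y_n
  R(z) = (1 + 5/6z)/(1 − 1/6z).

Find x<0 with |R(x)|<1.
x=-1.22: |R|=0.0139
R=−1: 1+5/6x = −1+1/6x ⇒ -2/3x=2 ⇒ x=2/(-2/3)=-3.0000
Confirm numerically:
  x=-2.686: |R|=0.85540 <1
  x=-2.451: |R|=0.74015 <1
  x=-2.061: |R|=0.53405 <1
  x=-3.400: |R|=1.17021 >1
  x=-3.361: |R|=1.15426 >1
So |R|<1 on (-3.0000, 0).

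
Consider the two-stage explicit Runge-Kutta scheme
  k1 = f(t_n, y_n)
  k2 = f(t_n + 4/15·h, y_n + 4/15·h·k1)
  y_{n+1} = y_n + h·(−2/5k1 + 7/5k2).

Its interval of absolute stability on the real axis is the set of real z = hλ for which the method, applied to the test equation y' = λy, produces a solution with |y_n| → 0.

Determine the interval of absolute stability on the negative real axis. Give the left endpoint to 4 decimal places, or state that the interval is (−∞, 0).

(-2.6786, 0).

Set f=λy, z=hλ:
  k1=λy_n ⇒ h·k1=z·y_n;  k2=λ(1+4/15z)y_n ⇒ h·k2=z(1+4/15z)y_n
  y_{n+1}/y_n = 1 − 2/5z + 7/5z(1+4/15z) = 1 + z + 28/75z²
  Hence R(z) = 1 + z + 28/75z².

Boundary: |R(x)|=1, x<0.
x=-1.41: |R|=0.3322
R=1: x+28/75x²=0 ⇒ x=−75/28=-2.6786; min R=1−1/(4·28/75)=0.3304>−1
Confirm numerically:
  x=-2.578: |R|=0.90320 <1
  x=-2.456: |R|=0.79592 <1
  x=-1.680: |R|=0.37370 <1
  x=-3.146: |R|=1.54900 >1
  x=-2.745: |R|=1.06808 >1
So |R|<1 on (-2.6786, 0).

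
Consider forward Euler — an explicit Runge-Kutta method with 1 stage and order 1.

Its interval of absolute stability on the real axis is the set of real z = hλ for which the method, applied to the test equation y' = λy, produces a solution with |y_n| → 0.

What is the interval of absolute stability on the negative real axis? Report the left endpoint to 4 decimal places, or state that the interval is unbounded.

(-2.0000, 0).

On y'=λy, z=hλ:
  order 1, 1-stage ⇒ R(z)=1+z
  (e.g. R(-1.2)=-0.20000, |R|=0.20000)

Need |R(x)|<1, x<0.
x=-1.2: |R|=0.2000
|R(-1.4)|=0.4000 |R(-0.74)|=0.2600 |R(-0.61)|=0.3900
Bisect:
  x_lo=-2.3147 |R|=1.3147  x_hi=-0.1827 |R|=0.8173
  mid=-1.24871 |R|=0.24871 →hi
  mid=-1.78170 |R|=0.78170 →hi
  mid=-2.04820 |R|=1.04820 →lo
  mid=-1.91495 |R|=0.91495 →hi
  mid=-1.98158 |R|=0.98158 →hi
  mid=-2.01489 |R|=1.01489 →lo
  mid=-1.99823 |R|=0.99823 →hi
  ...
  [-2.00005,-1.99992] ⇒ x*=-2.0000
Interval (-2.0000, 0).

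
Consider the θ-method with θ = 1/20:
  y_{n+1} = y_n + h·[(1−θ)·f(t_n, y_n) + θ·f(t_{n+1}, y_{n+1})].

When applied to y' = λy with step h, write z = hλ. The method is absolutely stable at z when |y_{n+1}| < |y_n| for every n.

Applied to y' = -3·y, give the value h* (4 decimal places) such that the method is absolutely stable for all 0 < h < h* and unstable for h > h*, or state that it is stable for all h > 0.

Set f=λy, z=hλ:
  y_{n+1} = y_n + z·[19/20·y_n + 1/20·y_{n+1}] ⇒ (1 − 1/20z)y_{n+1} = (1 + 19/20z)y_n
  ⇒ R(z) = (1 + 19/20z)/(1 − 1/20z).

Find x<0 with |R(x)|<1.
x=-1.44: |R|=0.3433
R=−1: 1+19/20x = −1+1/20x ⇒ -9/10x=2 ⇒ x=2/(-9/10)=-2.2222
Confirm numerically:
  x=-1.952: |R|=0.77843 <1
  x=-1.877: |R|=0.71596 <1
  x=-1.817: |R|=0.66567 <1
  x=-1.368: |R|=0.28042 <1
  x=-2.566: |R|=1.27422 >1
  x=-2.485: |R|=1.21036 >1
Interval (-2.2222, 0).

(-2.2222,0); λ=-3 ⇒ h* = (20/9)/3 = 0.7407.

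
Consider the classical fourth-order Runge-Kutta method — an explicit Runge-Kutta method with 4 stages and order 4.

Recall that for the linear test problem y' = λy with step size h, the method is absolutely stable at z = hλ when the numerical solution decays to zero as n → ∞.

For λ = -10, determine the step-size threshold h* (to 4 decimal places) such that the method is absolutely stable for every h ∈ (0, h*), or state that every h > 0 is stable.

Set f=λy, z=hλ:
  order 4, 4-stage ⇒ R(z)=1+z+z^2/2+z^3/6+z^4/24
  (e.g. R(-0.91)=0.40703, |R|=0.40703)

Boundary: |R(x)|=1, x<0.
x=-0.91: |R|=0.4070
|R(-2.37)|=0.5343 |R(-1.48)|=0.2748 |R(-1.07)|=0.3529
Bisect:
  x_lo=-3.5236 |R|=2.8158  x_hi=-0.1653 |R|=0.8476
  mid=-1.84445 |R|=0.29298 →hi
  mid=-2.68402 |R|=0.85774 →hi
  mid=-3.10380 |R|=1.59646 →lo
  mid=-2.89391 |R|=1.17650 →lo
  mid=-2.78897 |R|=1.00555 →lo
  mid=-2.73649 |R|=0.92888 →hi
  mid=-2.76273 |R|=0.96651 →hi
  mid=-2.77585 |R|=0.98585 →hi
  mid=-2.78241 |R|=0.99566 →hi
  ...
  [-2.78548,-2.78528] ⇒ x*=-2.7853
Stable set (-2.7853, 0).

(-2.7853,0); λ=-10 ⇒ h* = 0.2785.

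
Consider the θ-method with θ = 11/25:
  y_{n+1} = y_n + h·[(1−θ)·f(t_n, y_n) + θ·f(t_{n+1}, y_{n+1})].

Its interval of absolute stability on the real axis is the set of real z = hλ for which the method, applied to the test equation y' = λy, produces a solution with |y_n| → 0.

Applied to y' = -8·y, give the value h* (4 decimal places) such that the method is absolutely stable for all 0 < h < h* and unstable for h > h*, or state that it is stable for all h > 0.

On y'=λy, z=hλ:
  y_{n+1} = y_n + z·[14/25·y_n + 11/25·y_{n+1}] ⇒ (1 − 11/25z)y_{n+1} = (1 + 14/25z)y_n
  R(z) = (1 + 14/25z)/(1 − 11/25z).

Boundary: |R(x)|=1, x<0.
x=-1.76: |R|=0.0081
R=−1: 1+14/25x = −1+11/25x ⇒ -3/25x=2 ⇒ x=2/(-3/25)=-16.6667
Confirm numerically:
  x=-15.536: |R|=0.98268 <1
  x=-8.025: |R|=0.77113 <1
  x=-7.321: |R|=0.73432 <1
  x=-7.200: |R|=0.72745 <1
  x=-16.903: |R|=1.00336 >1
  x=-16.862: |R|=1.00278 >1
  x=-16.848: |R|=1.00259 >1
Interval (-16.6667, 0).

(-16.6667,0); λ=-8 ⇒ h* = (50/3)/8 = 2.0833.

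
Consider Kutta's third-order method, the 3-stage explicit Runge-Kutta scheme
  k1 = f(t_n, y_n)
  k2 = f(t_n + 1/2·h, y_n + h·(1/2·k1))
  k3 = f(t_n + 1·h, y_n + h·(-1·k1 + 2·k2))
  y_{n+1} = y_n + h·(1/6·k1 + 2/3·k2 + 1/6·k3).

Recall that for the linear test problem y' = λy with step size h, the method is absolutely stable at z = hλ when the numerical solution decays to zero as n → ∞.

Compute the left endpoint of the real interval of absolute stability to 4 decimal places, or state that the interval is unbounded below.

With y'=λy (z=hλ):
  order 3, 3-stage ⇒ R(z)=1+z+z^2/2+z^3/6
  (e.g. R(-0.38)=0.68305, |R|=0.68305)

Find x<0 with |R(x)|<1.
x=-0.38: |R|=0.6831
|R(-2.03)|=0.3638 |R(-1.77)|=0.1278 |R(-0.61)|=0.5382
Bisect:
  x_lo=-2.8157 |R|=1.5721  x_hi=-0.0743 |R|=0.9284
  mid=-1.44501 |R|=0.09614 →hi
  mid=-2.13035 |R|=0.47255 →hi
  mid=-2.47302 |R|=0.93587 →hi
  mid=-2.64435 |R|=1.22987 →lo
  mid=-2.55869 |R|=1.07715 →lo
  mid=-2.51585 |R|=1.00512 →lo
  mid=-2.49444 |R|=0.97015 →hi
  ...
  [-2.51284,-2.51267] ⇒ x*=-2.5127
So |R|<1 on (-2.5127, 0).

left endpoint -2.5127.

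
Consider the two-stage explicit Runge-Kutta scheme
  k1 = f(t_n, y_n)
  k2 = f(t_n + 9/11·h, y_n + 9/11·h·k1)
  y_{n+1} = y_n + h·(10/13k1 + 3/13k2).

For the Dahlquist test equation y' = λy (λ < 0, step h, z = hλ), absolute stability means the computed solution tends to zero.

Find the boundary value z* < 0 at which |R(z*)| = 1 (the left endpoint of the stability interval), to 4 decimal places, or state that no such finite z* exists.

With y'=λy (z=hλ):
  k1=λy_n ⇒ h·k1=z·y_n;  k2=λ(1+9/11z)y_n ⇒ h·k2=z(1+9/11z)y_n
  y_{n+1}/y_n = 1 + 10/13z + 3/13z(1+9/11z) = 1 + z + 27/143z²
  so R(z) = 1 + z + 27/143z².

Need |R(x)|<1, x<0.
x=-0.72: |R|=0.3779
R=1: x+27/143x²=0 ⇒ x=−143/27=-5.2963; min R=1−1/(4·27/143)=-0.3241>−1
Confirm numerically:
  x=-4.172: |R|=0.11437 <1
  x=-3.315: |R|=0.24011 <1
  x=-3.048: |R|=0.29389 <1
  x=-2.368: |R|=0.30926 <1
  x=-5.796: |R|=1.54685 >1
  x=-5.747: |R|=1.48906 >1
  x=-5.324: |R|=1.02785 >1
So |R|<1 on (-5.2963, 0).

z* = -5.2963.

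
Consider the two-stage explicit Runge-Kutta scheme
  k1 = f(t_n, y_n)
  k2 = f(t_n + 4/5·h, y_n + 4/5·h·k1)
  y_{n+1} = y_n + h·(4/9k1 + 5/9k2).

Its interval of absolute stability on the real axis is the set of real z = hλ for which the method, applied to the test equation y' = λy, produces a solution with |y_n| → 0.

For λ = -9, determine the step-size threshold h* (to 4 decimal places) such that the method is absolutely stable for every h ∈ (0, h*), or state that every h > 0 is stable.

Test eqn y'=λy, z=hλ:
  k1=λy_n ⇒ h·k1=z·y_n;  k2=λ(1+4/5z)y_n ⇒ h·k2=z(1+4/5z)y_n
  y_{n+1}/y_n = 1 + 4/9z + 5/9z(1+4/5z) = 1 + z + 4/9z²
  so R(z) = 1 + z + 4/9z².

Boundary: |R(x)|=1, x<0.
x=-0.66: |R|=0.5336
R=1: x+4/9x²=0 ⇒ x=−9/4=-2.2500; min R=1−1/(4·4/9)=0.4375>−1
Confirm numerically:
  x=-2.107: |R|=0.86609 <1
  x=-1.276: |R|=0.44763 <1
  x=-0.985: |R|=0.44621 <1
  x=-2.634: |R|=1.44954 >1
  x=-2.392: |R|=1.15096 >1
So |R|<1 on (-2.2500, 0).

(-2.2500,0); λ=-9 ⇒ h* = (9/4)/9 = 0.2500.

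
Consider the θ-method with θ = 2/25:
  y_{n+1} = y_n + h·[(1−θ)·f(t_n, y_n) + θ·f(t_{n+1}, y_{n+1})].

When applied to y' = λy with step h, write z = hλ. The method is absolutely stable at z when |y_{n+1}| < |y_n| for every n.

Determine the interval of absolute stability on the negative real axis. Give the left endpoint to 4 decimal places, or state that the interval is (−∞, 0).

Set f=λy, z=hλ:
  y_{n+1} = y_n + z·[23/25·y_n + 2/25·y_{n+1}] ⇒ (1 − 2/25z)y_{n+1} = (1 + 23/25z)y_n
  Hence R(z) = (1 + 23/25z)/(1 − 2/25z).

Need |R(x)|<1, x<0.
x=-0.56: |R|=0.4640
R=−1: 1+23/25x = −1+2/25x ⇒ -21/25x=2 ⇒ x=2/(-21/25)=-2.3810
Confirm numerically:
  x=-2.203: |R|=0.87292 <1
  x=-2.084: |R|=0.78620 <1
  x=-1.823: |R|=0.59097 <1
  x=-2.978: |R|=1.40503 >1
  x=-2.852: |R|=1.32217 >1
So |R|<1 on (-2.3810, 0).

(-2.3810, 0).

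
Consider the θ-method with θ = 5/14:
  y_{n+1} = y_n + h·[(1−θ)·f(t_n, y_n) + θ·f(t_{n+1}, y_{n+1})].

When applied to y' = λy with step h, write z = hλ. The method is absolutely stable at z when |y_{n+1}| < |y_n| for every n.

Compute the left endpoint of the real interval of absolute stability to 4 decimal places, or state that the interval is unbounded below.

With y'=λy (z=hλ):
  y_{n+1} = y_n + z·[9/14·y_n + 5/14·y_{n+1}] ⇒ (1 − 5/14z)y_{n+1} = (1 + 9/14z)y_n
  R(z) = (1 + 9/14z)/(1 − 5/14z).

Solve |R(x)|<1 on ℝ⁻.
x=-1.23: |R|=0.1454
R=−1: 1+9/14x = −1+5/14x ⇒ -2/7x=2 ⇒ x=2/(-2/7)=-7.0000
Confirm numerically:
  x=-6.858: |R|=0.98824 <1
  x=-6.599: |R|=0.96587 <1
  x=-5.109: |R|=0.80872 <1
  x=-4.153: |R|=0.67243 <1
  x=-7.325: |R|=1.02568 >1
  x=-7.246: |R|=1.01959 >1
Stable set (-7.0000, 0).

z* = -7.0000.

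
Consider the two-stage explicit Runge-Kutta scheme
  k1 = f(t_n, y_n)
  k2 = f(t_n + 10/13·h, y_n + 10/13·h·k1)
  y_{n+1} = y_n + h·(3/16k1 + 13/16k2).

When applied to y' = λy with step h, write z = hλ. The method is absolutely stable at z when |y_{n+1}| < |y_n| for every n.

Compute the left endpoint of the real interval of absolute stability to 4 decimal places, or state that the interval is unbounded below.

z* = -1.6000.

With y'=λy (z=hλ):
  k1=λy_n ⇒ h·k1=z·y_n;  k2=λ(1+10/13z)y_n ⇒ h·k2=z(1+10/13z)y_n
  y_{n+1}/y_n = 1 + 3/16z + 13/16z(1+10/13z) = 1 + z + 5/8z²
  R(z) = 1 + z + 5/8z².

Find x<0 with |R(x)|<1.
x=-0.79: |R|=0.6001
R=1: x+5/8x²=0 ⇒ x=−8/5=-1.6000; min R=1−1/(4·5/8)=0.6000>−1
Confirm numerically:
  x=-1.384: |R|=0.81316 <1
  x=-1.091: |R|=0.65293 <1
  x=-0.805: |R|=0.60002 <1
  x=-2.046: |R|=1.57032 >1
  x=-1.985: |R|=1.47764 >1
  x=-1.807: |R|=1.23378 >1
Stable set (-1.6000, 0).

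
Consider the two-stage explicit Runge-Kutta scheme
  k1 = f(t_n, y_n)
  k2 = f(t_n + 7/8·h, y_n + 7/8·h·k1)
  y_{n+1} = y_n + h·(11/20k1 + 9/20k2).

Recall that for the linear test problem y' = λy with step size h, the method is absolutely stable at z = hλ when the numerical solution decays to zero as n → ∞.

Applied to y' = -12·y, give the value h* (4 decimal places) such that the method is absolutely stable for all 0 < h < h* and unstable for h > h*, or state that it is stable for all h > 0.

Test eqn y'=λy, z=hλ:
  k1=λy_n ⇒ h·k1=z·y_n;  k2=λ(1+7/8z)y_n ⇒ h·k2=z(1+7/8z)y_n
  y_{n+1}/y_n = 1 + 11/20z + 9/20z(1+7/8z) = 1 + z + 63/160z²
  so R(z) = 1 + z + 63/160z².

Boundary: |R(x)|=1, x<0.
x=-1.64: |R|=0.4190
R=1: x+63/160x²=0 ⇒ x=−160/63=-2.5397; min R=1−1/(4·63/160)=0.3651>−1
Confirm numerically:
  x=-2.388: |R|=0.85738 <1
  x=-2.265: |R|=0.75503 <1
  x=-2.010: |R|=0.58079 <1
  x=-2.966: |R|=1.49788 >1
  x=-2.889: |R|=1.39736 >1
So |R|<1 on (-2.5397, 0).

(-2.5397,0); λ=-12 ⇒ h* = (160/63)/12 = 0.2116.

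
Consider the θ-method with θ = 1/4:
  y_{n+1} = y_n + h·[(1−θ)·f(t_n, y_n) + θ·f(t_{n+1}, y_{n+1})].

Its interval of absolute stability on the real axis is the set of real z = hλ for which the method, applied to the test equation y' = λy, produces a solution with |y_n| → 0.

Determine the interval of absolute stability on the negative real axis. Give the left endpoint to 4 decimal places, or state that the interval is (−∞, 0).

(-4.0000, 0).

Test eqn y'=λy, z=hλ:
  y_{n+1} = y_n + z·[3/4·y_n + 1/4·y_{n+1}] ⇒ (1 − 1/4z)y_{n+1} = (1 + 3/4z)y_n
  so R(z) = (1 + 3/4z)/(1 − 1/4z).

Need |R(x)|<1, x<0.
x=-1.35: |R|=0.0093
R=−1: 1+3/4x = −1+1/4x ⇒ -1/2x=2 ⇒ x=2/(-1/2)=-4.0000
Confirm numerically:
  x=-2.716: |R|=0.61763 <1
  x=-2.099: |R|=0.37662 <1
  x=-1.894: |R|=0.28537 <1
  x=-4.092: |R|=1.02274 >1
  x=-4.055: |R|=1.01366 >1
  x=-4.030: |R|=1.00747 >1
Stable set (-4.0000, 0).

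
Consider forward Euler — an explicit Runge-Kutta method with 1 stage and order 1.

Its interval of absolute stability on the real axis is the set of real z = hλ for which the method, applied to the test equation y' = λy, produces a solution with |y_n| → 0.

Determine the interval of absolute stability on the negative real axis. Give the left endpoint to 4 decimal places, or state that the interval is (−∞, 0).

(-2.0000, 0).

On y'=λy, z=hλ:
  order 1, 1-stage ⇒ R(z)=1+z
  (e.g. R(-1.67)=-0.67000, |R|=0.67000)

Solve |R(x)|<1 on ℝ⁻.
x=-1.67: |R|=0.6700
|R(-1.85)|=0.8500 |R(-1.72)|=0.7200 |R(-0.76)|=0.2400
Bisect:
  x_lo=-2.6918 |R|=1.6918  x_hi=-0.2088 |R|=0.7912
  mid=-1.45029 |R|=0.45029 →hi
  mid=-2.07105 |R|=1.07105 →lo
  mid=-1.76067 |R|=0.76067 →hi
  mid=-1.91586 |R|=0.91586 →hi
  mid=-1.99345 |R|=0.99345 →hi
  mid=-2.03225 |R|=1.03225 →lo
  mid=-2.01285 |R|=1.01285 →lo
  mid=-2.00315 |R|=1.00315 →lo
  mid=-1.99830 |R|=0.99830 →hi
  mid=-2.00073 |R|=1.00073 →lo
  ...
  [-2.00012,-1.99997] ⇒ x*=-2.0000
So |R|<1 on (-2.0000, 0).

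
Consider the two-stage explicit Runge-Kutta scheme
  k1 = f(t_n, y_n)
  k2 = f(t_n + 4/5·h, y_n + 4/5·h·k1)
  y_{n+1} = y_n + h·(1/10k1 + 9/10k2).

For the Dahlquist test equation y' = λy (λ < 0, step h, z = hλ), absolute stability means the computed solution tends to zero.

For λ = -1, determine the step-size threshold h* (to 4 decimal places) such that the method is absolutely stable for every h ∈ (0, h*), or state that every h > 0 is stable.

Set f=λy, z=hλ:
  k1=λy_n ⇒ h·k1=z·y_n;  k2=λ(1+4/5z)y_n ⇒ h·k2=z(1+4/5z)y_n
  y_{n+1}/y_n = 1 + 1/10z + 9/10z(1+4/5z) = 1 + z + 18/25z²
  R(z) = 1 + z + 18/25z².

Solve |R(x)|<1 on ℝ⁻.
x=-0.74: |R|=0.6543
R=1: x+18/25x²=0 ⇒ x=−25/18=-1.3889; min R=1−1/(4·18/25)=0.6528>−1
Confirm numerically:
  x=-1.343: |R|=0.95563 <1
  x=-1.106: |R|=0.77473 <1
  x=-0.789: |R|=0.65922 <1
  x=-0.639: |R|=0.65499 <1
  x=-1.847: |R|=1.60921 >1
  x=-1.699: |R|=1.37935 >1
So |R|<1 on (-1.3889, 0).

(-1.3889,0); λ=-1 ⇒ h* = (25/18)/1 = 1.3889.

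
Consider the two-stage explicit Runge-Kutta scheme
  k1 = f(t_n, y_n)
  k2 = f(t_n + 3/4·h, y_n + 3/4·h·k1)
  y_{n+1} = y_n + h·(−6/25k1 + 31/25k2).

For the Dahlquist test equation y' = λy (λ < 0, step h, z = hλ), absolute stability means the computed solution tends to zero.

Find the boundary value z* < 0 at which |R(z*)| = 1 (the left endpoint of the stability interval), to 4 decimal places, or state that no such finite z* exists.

left endpoint -1.0753.

Test eqn y'=λy, z=hλ:
  k1=λy_n ⇒ h·k1=z·y_n;  k2=λ(1+3/4z)y_n ⇒ h·k2=z(1+3/4z)y_n
  y_{n+1}/y_n = 1 − 6/25z + 31/25z(1+3/4z) = 1 + z + 93/100z²
  ⇒ R(z) = 1 + z + 93/100z².

Need |R(x)|<1, x<0.
x=-1.07: |R|=0.9948
R=1: x+93/100x²=0 ⇒ x=−100/93=-1.0753; min R=1−1/(4·93/100)=0.7312>−1
Confirm numerically:
  x=-0.879: |R|=0.83956 <1
  x=-0.801: |R|=0.79569 <1
  x=-0.534: |R|=0.73120 <1
  x=-1.470: |R|=1.53964 >1
  x=-1.130: |R|=1.05752 >1
Stable set (-1.0753, 0).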